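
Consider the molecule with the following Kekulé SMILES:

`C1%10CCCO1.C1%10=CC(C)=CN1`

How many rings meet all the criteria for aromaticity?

1

The SMILES encodes a five-membered saturated ring of four carbons and one oxygen; a five-membered ring of four carbons and one nitrogen bearing a hydrogen, with two C=C double bonds.
The 5-membered ring with one oxygen has only sp³ atoms, so it is not fully conjugated — not aromatic (tetrahydrofuran).
The 5-membered ring with one N–H is fully conjugated (every ring atom contributes a p orbital); 2 ring double bonds (4 π electrons) plus a heteroatom lone pair (2) give 6 π electrons. Since 6 = 4n+2 (n=1), it is aromatic (pyrrole).
1 of the 2 rings is aromatic. Total: 1.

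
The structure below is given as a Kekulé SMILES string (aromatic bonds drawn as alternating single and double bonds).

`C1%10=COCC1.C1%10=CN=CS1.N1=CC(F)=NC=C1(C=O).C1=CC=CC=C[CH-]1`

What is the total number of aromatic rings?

The SMILES encodes a five-membered ring of four carbons and one oxygen, with one C=C double bond and two sp³ carbons; a five-membered ring with a sulfur at position 1 and a nitrogen at position 3 (in a C=N bond), with two double bonds; a six-membered ring with nitrogens at positions 1 and 4 and three alternating double bonds; a seven-membered all-carbon ring bearing a negative charge on one carbon, with three C=C double bonds.
The 5-membered ring with one oxygen has two sp³ carbons, so it is not fully conjugated — not aromatic (2,3-dihydrofuran).
The 5-membered ring with one sulfur and one =N– is fully conjugated (every ring atom contributes a p orbital); 2 ring double bonds (4 π electrons) plus a heteroatom lone pair (2) give 6 π electrons. 6 = 4(1)+2, so it is aromatic (thiazole).
The 6-membered ring with two nitrogens (1,4) is planar and fully conjugated; 3 ring double bonds give 6 π electrons. That satisfies 4n+2 with n=1, so it is aromatic (pyrazine).
The 7-membered ring has only sp² ring atoms; a planar conformation would have a fully conjugated π system of 8 electrons. But 8 = 4(2), which is 4n not 4n+2, so it is not aromatic (cycloheptatrienyl anion).
2 of the 4 rings are aromatic. Total: 2.

2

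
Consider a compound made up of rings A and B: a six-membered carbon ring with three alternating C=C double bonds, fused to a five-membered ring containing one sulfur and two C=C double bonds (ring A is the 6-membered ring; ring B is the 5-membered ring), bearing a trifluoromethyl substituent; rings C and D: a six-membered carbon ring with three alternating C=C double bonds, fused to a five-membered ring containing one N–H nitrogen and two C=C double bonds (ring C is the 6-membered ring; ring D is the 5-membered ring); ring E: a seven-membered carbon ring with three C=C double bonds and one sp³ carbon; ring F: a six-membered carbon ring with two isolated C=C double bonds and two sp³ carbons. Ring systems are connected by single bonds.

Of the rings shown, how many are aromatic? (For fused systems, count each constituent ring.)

4

Rings A and B form a fused bicyclic system (with one sulfur) with 9 sp² atoms and 10 π electrons from ring double bonds plus a heteroatom lone pair. 10 = 4(2)+2, so the system is aromatic and both rings count as aromatic (benzothiophene).
Rings C and D form a fused bicyclic system (with one N–H) with 9 sp² atoms and 10 π electrons from ring double bonds plus a heteroatom lone pair. 10 = 4(2)+2, so the system is aromatic and both rings count as aromatic (indole).
Ring E has one sp³ carbon, so it is not fully conjugated — not aromatic (cycloheptatriene).
Ring F has two sp³ carbons, so it is not fully conjugated — not aromatic (1,4-cyclohexadiene).
Aromatic: A, B, C, D. Total: 4.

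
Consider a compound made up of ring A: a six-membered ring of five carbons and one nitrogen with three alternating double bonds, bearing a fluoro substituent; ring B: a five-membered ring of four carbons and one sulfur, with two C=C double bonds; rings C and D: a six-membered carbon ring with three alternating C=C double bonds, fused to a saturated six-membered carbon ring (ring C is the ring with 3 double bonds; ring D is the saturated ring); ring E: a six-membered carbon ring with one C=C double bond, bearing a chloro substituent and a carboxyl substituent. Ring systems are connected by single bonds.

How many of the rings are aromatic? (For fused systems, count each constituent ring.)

3

Ring A has a continuous p-orbital overlap around the ring; 3 ring double bonds give 6 π electrons. Since 6 = 4n+2 (n=1), ring A is aromatic (pyridine).
Ring B is fully conjugated (every ring atom contributes a p orbital); 2 ring double bonds (4 π electrons) plus a heteroatom lone pair (2) give 6 π electrons. That satisfies 4n+2 with n=1, so ring B is aromatic (thiophene).
Ring C is fully conjugated (every ring atom contributes a p orbital); 3 ring double bonds give 6 π electrons. That satisfies 4n+2 with n=1, so ring C is aromatic (benzene ring).
Ring D has four sp³ carbons, so it is not fully conjugated — not aromatic (cyclohexane ring).
Ring E has four sp³ carbons, so it is not fully conjugated — not aromatic (cyclohexene).
Aromatic: A, B, C. Total: 3.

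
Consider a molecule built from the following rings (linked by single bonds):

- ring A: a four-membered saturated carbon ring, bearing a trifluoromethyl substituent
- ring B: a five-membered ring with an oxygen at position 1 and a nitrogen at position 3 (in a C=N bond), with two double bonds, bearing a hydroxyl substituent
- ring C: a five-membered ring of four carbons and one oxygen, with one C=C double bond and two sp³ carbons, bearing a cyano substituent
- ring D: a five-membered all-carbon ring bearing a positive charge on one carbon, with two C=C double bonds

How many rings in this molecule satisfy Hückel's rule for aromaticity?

1

Ring A has only sp³ atoms, so it is not fully conjugated — not aromatic (cyclobutane).
Ring B is planar and fully conjugated; 2 ring double bonds (4 π electrons) plus a heteroatom lone pair (2) give 6 π electrons. 6 = 4(1)+2, so ring B is aromatic (oxazole).
Ring C has two sp³ carbons, so it is not fully conjugated — not aromatic (2,3-dihydrofuran).
Ring D has only sp² ring atoms; a planar conformation would have a fully conjugated π system of 4 electrons. But 4 = 4(1), which is 4n not 4n+2, so ring D is not aromatic (cyclopentadienyl cation).
Aromatic: B. Total: 1.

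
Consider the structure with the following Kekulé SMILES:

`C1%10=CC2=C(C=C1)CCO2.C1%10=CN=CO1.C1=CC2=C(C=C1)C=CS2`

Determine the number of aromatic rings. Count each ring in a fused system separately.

The SMILES encodes a six-membered carbon ring with three alternating C=C double bonds, fused to a five-membered ring containing one oxygen and two sp³ carbons; a five-membered ring with an oxygen at position 1 and a nitrogen at position 3 (in a C=N bond), with two double bonds; a six-membered carbon ring with three alternating C=C double bonds, fused to a five-membered ring containing one sulfur and two C=C double bonds.
The 6-membered ring has a continuous p-orbital overlap around the ring; 3 ring double bonds give 6 π electrons. That satisfies 4n+2 with n=1, so it is aromatic (benzene ring).
The 5-membered ring with one oxygen has two sp³ carbons, so it is not fully conjugated — not aromatic (oxolane ring).
The 5-membered ring with one oxygen and one =N– is fully conjugated (every ring atom contributes a p orbital); 2 ring double bonds (4 π electrons) plus a heteroatom lone pair (2) give 6 π electrons. That satisfies 4n+2 with n=1, so it is aromatic (oxazole).
The fused 6/5-membered bicyclic (with one sulfur) is a single π system with 9 sp² atoms and 10 π electrons from ring double bonds plus a heteroatom lone pair. 10 = 4(2)+2, so the system is aromatic and both rings count as aromatic (benzothiophene).
4 of the 5 rings are aromatic. Total: 4.

4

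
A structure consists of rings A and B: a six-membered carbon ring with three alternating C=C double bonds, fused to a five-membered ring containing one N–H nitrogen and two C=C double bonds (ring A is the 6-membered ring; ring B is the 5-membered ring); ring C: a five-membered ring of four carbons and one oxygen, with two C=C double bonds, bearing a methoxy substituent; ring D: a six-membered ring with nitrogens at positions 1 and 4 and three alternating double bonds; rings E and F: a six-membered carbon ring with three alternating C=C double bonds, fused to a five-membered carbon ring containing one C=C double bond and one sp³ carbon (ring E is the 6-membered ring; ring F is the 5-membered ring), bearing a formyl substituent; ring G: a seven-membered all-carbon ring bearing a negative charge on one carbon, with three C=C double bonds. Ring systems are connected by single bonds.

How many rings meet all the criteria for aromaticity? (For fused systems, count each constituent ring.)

5

Rings A and B form a fused bicyclic system (with one N–H) with 9 sp² atoms and 10 π electrons from ring double bonds plus a heteroatom lone pair. 10 = 4(2)+2, so the system is aromatic and both rings count as aromatic (indole).
Ring C has a continuous p-orbital overlap around the ring; 2 ring double bonds (4 π electrons) plus a heteroatom lone pair (2) give 6 π electrons. Since 6 = 4n+2 (n=1), ring C is aromatic (furan).
Ring D has a continuous p-orbital overlap around the ring; 3 ring double bonds give 6 π electrons. That satisfies 4n+2 with n=1, so ring D is aromatic (pyrazine).
Ring E is planar and fully conjugated; 3 ring double bonds give 6 π electrons. 6 = 4(1)+2, so ring E is aromatic (benzene ring).
Ring F has one sp³ carbon, so it is not fully conjugated — not aromatic (cyclopentene ring).
Ring G has only sp² ring atoms; a planar conformation would have a fully conjugated π system of 8 electrons. But 8 = 4(2), which is 4n not 4n+2, so ring G is not aromatic (cycloheptatrienyl anion).
Aromatic: A, B, C, D, E. Total: 5.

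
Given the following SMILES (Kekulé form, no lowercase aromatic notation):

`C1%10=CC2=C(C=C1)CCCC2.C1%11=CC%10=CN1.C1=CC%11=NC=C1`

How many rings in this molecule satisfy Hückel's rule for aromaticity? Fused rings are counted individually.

The SMILES encodes a six-membered carbon ring with three alternating C=C double bonds, fused to a saturated six-membered carbon ring; a five-membered ring of four carbons and one nitrogen bearing a hydrogen, with two C=C double bonds; a six-membered ring of five carbons and one nitrogen with three alternating double bonds.
The 6-membered ring has a continuous p-orbital overlap around the ring; 3 ring double bonds give 6 π electrons. That satisfies 4n+2 with n=1, so it is aromatic (benzene ring).
The second 6-membered ring has four sp³ carbons, so it is not fully conjugated — not aromatic (cyclohexane ring).
The 5-membered ring with one N–H is fully conjugated (every ring atom contributes a p orbital); 2 ring double bonds (4 π electrons) plus a heteroatom lone pair (2) give 6 π electrons. Since 6 = 4n+2 (n=1), it is aromatic (pyrrole).
The 6-membered ring with one nitrogen has a continuous p-orbital overlap around the ring; 3 ring double bonds give 6 π electrons. That satisfies 4n+2 with n=1, so it is aromatic (pyridine).
3 of the 4 rings are aromatic. Total: 3.

3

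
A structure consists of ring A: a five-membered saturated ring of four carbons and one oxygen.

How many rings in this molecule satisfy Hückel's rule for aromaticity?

Ring A has only sp³ atoms, so it is not fully conjugated — not aromatic (tetrahydrofuran).

0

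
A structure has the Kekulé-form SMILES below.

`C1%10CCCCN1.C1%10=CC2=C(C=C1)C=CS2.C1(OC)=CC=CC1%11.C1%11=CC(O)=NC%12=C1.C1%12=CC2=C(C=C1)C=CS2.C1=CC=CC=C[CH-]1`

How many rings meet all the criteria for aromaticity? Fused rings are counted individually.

5

The SMILES encodes a six-membered saturated ring of five carbons and one N–H nitrogen; a six-membered carbon ring with three alternating C=C double bonds, fused to a five-membered ring containing one sulfur and two C=C double bonds; a five-membered carbon ring with two conjugated C=C double bonds and one sp³ carbon; a six-membered ring of five carbons and one nitrogen with three alternating double bonds; a six-membered carbon ring with three alternating C=C double bonds, fused to a five-membered ring containing one sulfur and two C=C double bonds; a seven-membered all-carbon ring bearing a negative charge on one carbon, with three C=C double bonds.
The 6-membered ring with one N–H has only sp³ atoms, so it is not fully conjugated — not aromatic (piperidine).
The fused 6/5-membered bicyclic (with one sulfur) is a single π system with 9 sp² atoms and 10 π electrons from ring double bonds plus a heteroatom lone pair. 10 = 4(2)+2, so the system is aromatic and both rings count as aromatic (benzothiophene).
The 5-membered ring has one sp³ carbon, so it is not fully conjugated — not aromatic (cyclopentadiene).
The 6-membered ring with one nitrogen is fully conjugated (every ring atom contributes a p orbital); 3 ring double bonds give 6 π electrons. That satisfies 4n+2 with n=1, so it is aromatic (pyridine).
The fused 6/5-membered bicyclic (with one sulfur) is a single π system with 9 sp² atoms and 10 π electrons from ring double bonds plus a heteroatom lone pair. 10 = 4(2)+2, so the system is aromatic and both rings count as aromatic (benzothiophene).
The 7-membered ring has only sp² ring atoms; a planar conformation would have a fully conjugated π system of 8 electrons. But 8 = 4(2), which is 4n not 4n+2, so it is not aromatic (cycloheptatrienyl anion).
5 of the 8 rings are aromatic. Total: 5.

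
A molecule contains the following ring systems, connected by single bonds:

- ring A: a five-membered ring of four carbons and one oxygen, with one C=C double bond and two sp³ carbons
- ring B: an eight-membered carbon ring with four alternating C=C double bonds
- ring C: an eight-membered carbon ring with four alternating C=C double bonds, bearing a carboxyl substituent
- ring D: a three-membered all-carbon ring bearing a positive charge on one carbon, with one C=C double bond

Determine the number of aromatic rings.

1

Ring A has two sp³ carbons, so it is not fully conjugated — not aromatic (2,3-dihydrofuran).
Ring B has only sp² ring atoms; a planar conformation would have a fully conjugated π system of 8 electrons. But 8 = 4(2), which is 4n not 4n+2, so ring B is not aromatic (cyclooctatetraene) — cyclooctatetraene distorts into a non-planar tub to avoid antiaromaticity.
Ring C has only sp² ring atoms; a planar conformation would have a fully conjugated π system of 8 electrons. But 8 = 4(2), which is 4n not 4n+2, so ring C is not aromatic (cyclooctatetraene) — cyclooctatetraene distorts into a non-planar tub to avoid antiaromaticity.
Ring D has a continuous p-orbital overlap around the ring; 1 ring double bond (2 π electrons) plus the carbocation's empty p orbital (0, but keeps the ring conjugated) give 2 π electrons. That satisfies 4n+2 with n=0, so ring D is aromatic (cyclopropenyl cation).
Aromatic: D. Total: 1.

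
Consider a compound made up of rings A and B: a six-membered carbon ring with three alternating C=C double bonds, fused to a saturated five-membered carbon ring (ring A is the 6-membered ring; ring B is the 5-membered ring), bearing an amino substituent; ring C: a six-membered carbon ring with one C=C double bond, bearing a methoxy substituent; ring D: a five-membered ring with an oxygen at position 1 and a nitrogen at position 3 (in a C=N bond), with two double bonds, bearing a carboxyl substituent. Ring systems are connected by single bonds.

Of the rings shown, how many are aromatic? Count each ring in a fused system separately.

Ring A is fully conjugated (every ring atom contributes a p orbital); 3 ring double bonds give 6 π electrons. That satisfies 4n+2 with n=1, so ring A is aromatic (benzene ring).
Ring B has three sp³ carbons, so it is not fully conjugated — not aromatic (cyclopentane ring).
Ring C has four sp³ carbons, so it is not fully conjugated — not aromatic (cyclohexene).
Ring D has a continuous p-orbital overlap around the ring; 2 ring double bonds (4 π electrons) plus a heteroatom lone pair (2) give 6 π electrons. 6 = 4(1)+2, so ring D is aromatic (oxazole).
Aromatic: A, D. Total: 2.

2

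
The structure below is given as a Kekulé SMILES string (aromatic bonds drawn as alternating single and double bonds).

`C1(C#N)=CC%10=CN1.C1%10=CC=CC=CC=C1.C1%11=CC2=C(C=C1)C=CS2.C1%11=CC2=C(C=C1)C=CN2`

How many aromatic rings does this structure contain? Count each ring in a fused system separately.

The SMILES encodes a five-membered ring of four carbons and one nitrogen bearing a hydrogen, with two C=C double bonds; an eight-membered carbon ring with four alternating C=C double bonds; a six-membered carbon ring with three alternating C=C double bonds, fused to a five-membered ring containing one sulfur and two C=C double bonds; a six-membered carbon ring with three alternating C=C double bonds, fused to a five-membered ring containing one N–H nitrogen and two C=C double bonds.
The 5-membered ring with one N–H is fully conjugated (every ring atom contributes a p orbital); 2 ring double bonds (4 π electrons) plus a heteroatom lone pair (2) give 6 π electrons. Since 6 = 4n+2 (n=1), it is aromatic (pyrrole).
The 8-membered ring has only sp² ring atoms; a planar conformation would have a fully conjugated π system of 8 electrons. But 8 = 4(2), which is 4n not 4n+2, so it is not aromatic (cyclooctatetraene) — cyclooctatetraene distorts into a non-planar tub to avoid antiaromaticity.
The fused 6/5-membered bicyclic (with one sulfur) is a single π system with 9 sp² atoms and 10 π electrons from ring double bonds plus a heteroatom lone pair. 10 = 4(2)+2, so the system is aromatic and both rings count as aromatic (benzothiophene).
The fused 6/5-membered bicyclic (with one N–H) is a single π system with 9 sp² atoms and 10 π electrons from ring double bonds plus a heteroatom lone pair. 10 = 4(2)+2, so the system is aromatic and both rings count as aromatic (indole).
5 of the 6 rings are aromatic. Total: 5.

5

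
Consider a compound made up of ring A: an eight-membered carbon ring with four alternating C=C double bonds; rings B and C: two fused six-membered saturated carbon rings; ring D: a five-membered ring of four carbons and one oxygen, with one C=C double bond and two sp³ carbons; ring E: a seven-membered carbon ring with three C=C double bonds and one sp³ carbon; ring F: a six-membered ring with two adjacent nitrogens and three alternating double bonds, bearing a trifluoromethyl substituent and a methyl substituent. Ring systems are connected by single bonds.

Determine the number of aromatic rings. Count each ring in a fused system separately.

Ring A has only sp² ring atoms; a planar conformation would have a fully conjugated π system of 8 electrons. But 8 = 4(2), which is 4n not 4n+2, so ring A is not aromatic (cyclooctatetraene) — cyclooctatetraene distorts into a non-planar tub to avoid antiaromaticity.
Ring B has only sp³ atoms, so it is not fully conjugated — not aromatic (cyclohexane ring).
Ring C has only sp³ atoms, so it is not fully conjugated — not aromatic (cyclohexane ring).
Ring D has two sp³ carbons, so it is not fully conjugated — not aromatic (2,3-dihydrofuran).
Ring E has one sp³ carbon, so it is not fully conjugated — not aromatic (cycloheptatriene).
Ring F is planar and fully conjugated; 3 ring double bonds give 6 π electrons. 6 = 4(1)+2, so ring F is aromatic (pyridazine).
Aromatic: F. Total: 1.

1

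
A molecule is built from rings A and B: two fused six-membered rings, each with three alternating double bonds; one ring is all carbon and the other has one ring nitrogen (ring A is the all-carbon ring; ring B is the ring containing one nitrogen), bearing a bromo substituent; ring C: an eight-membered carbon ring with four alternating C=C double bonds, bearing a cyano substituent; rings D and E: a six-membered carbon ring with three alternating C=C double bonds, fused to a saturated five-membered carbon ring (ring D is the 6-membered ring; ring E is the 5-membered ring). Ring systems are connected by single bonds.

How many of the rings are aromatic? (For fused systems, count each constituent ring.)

Rings A and B form a fused bicyclic system (with one nitrogen) with 10 sp² atoms and 10 π electrons from ring double bonds. 10 = 4(2)+2, so the system is aromatic and both rings count as aromatic (quinoline).
Ring C has only sp² ring atoms; a planar conformation would have a fully conjugated π system of 8 electrons. But 8 = 4(2), which is 4n not 4n+2, so ring C is not aromatic (cyclooctatetraene) — cyclooctatetraene distorts into a non-planar tub to avoid antiaromaticity.
Ring D has a continuous p-orbital overlap around the ring; 3 ring double bonds give 6 π electrons. 6 = 4(1)+2, so ring D is aromatic (benzene ring).
Ring E has three sp³ carbons, so it is not fully conjugated — not aromatic (cyclopentane ring).
Aromatic: A, B, D. Total: 3.

3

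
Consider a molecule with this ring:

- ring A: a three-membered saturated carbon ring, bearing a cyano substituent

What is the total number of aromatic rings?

Ring A has only sp³ atoms, so it is not fully conjugated — not aromatic (cyclopropane).

0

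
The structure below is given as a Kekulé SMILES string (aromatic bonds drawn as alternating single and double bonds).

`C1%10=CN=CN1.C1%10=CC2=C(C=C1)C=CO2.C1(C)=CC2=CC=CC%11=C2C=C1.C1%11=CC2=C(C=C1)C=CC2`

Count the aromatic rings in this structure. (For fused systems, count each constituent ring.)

6

The SMILES encodes a five-membered ring with nitrogens at positions 1 and 3 (one bearing H, one in a C=N bond) and two double bonds; a six-membered carbon ring with three alternating C=C double bonds, fused to a five-membered ring containing one oxygen and two C=C double bonds; two fused six-membered carbon rings, each with three alternating C=C double bonds; a six-membered carbon ring with three alternating C=C double bonds, fused to a five-membered carbon ring containing one C=C double bond and one sp³ carbon.
The 5-membered ring with two nitrogens (one N–H, one =N–) is fully conjugated (every ring atom contributes a p orbital); 2 ring double bonds (4 π electrons) plus a heteroatom lone pair (2) give 6 π electrons. Since 6 = 4n+2 (n=1), it is aromatic (imidazole).
The fused 6/5-membered bicyclic (with one oxygen) is a single π system with 9 sp² atoms and 10 π electrons from ring double bonds plus a heteroatom lone pair. 10 = 4(2)+2, so the system is aromatic and both rings count as aromatic (benzofuran).
The fused 6/6-membered bicyclic is a single π system with 10 sp² atoms and 10 π electrons from ring double bonds. 10 = 4(2)+2, so the system is aromatic and both rings count as aromatic (naphthalene).
The 6-membered ring is fully conjugated (every ring atom contributes a p orbital); 3 ring double bonds give 6 π electrons. 6 = 4(1)+2, so it is aromatic (benzene ring).
The 5-membered ring has one sp³ carbon, so it is not fully conjugated — not aromatic (cyclopentene ring).
6 of the 7 rings are aromatic. Total: 6.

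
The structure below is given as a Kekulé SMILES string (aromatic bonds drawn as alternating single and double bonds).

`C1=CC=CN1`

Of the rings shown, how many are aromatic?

The SMILES encodes a five-membered ring of four carbons and one nitrogen bearing a hydrogen, with two C=C double bonds.
The 5-membered ring with one N–H has a continuous p-orbital overlap around the ring; 2 ring double bonds (4 π electrons) plus a heteroatom lone pair (2) give 6 π electrons. Since 6 = 4n+2 (n=1), it is aromatic (pyrrole).

1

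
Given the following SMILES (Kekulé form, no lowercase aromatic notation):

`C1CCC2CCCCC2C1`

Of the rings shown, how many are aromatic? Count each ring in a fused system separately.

The SMILES encodes two fused six-membered saturated carbon rings.
The 6-membered ring has only sp³ atoms, so it is not fully conjugated — not aromatic (cyclohexane ring).
The second 6-membered ring has only sp³ atoms, so it is not fully conjugated — not aromatic (cyclohexane ring).
None of the rings are aromatic. Total: 0.

0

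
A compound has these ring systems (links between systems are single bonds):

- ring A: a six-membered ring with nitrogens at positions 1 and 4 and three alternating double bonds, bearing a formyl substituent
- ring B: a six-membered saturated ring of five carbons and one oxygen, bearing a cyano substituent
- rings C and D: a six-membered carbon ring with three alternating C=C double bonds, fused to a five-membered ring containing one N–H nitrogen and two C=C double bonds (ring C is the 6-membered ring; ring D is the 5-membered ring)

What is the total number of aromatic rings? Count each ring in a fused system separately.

3

Ring A is fully conjugated (every ring atom contributes a p orbital); 3 ring double bonds give 6 π electrons. That satisfies 4n+2 with n=1, so ring A is aromatic (pyrazine).
Ring B has only sp³ atoms, so it is not fully conjugated — not aromatic (tetrahydropyran).
Rings C and D form a fused bicyclic system (with one N–H) with 9 sp² atoms and 10 π electrons from ring double bonds plus a heteroatom lone pair. 10 = 4(2)+2, so the system is aromatic and both rings count as aromatic (indole).
Aromatic: A, C, D. Total: 3.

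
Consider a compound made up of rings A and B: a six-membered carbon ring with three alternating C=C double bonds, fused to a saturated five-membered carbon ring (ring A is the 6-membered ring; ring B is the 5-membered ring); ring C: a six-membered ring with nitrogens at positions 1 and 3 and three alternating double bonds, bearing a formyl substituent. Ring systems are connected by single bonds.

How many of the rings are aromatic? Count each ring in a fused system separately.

2

Ring A is planar and fully conjugated; 3 ring double bonds give 6 π electrons. That satisfies 4n+2 with n=1, so ring A is aromatic (benzene ring).
Ring B has three sp³ carbons, so it is not fully conjugated — not aromatic (cyclopentane ring).
Ring C has a continuous p-orbital overlap around the ring; 3 ring double bonds give 6 π electrons. Since 6 = 4n+2 (n=1), ring C is aromatic (pyrimidine).
Aromatic: A, C. Total: 2.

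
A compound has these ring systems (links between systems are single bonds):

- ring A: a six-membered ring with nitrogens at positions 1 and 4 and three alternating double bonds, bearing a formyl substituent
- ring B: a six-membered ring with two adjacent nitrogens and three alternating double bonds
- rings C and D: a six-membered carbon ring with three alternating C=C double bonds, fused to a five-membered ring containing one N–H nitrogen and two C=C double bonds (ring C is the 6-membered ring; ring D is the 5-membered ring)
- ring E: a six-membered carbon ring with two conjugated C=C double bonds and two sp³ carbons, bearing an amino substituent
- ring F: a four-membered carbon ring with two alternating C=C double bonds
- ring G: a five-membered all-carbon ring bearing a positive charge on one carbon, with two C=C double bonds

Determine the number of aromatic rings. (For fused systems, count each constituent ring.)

Ring A is planar and fully conjugated; 3 ring double bonds give 6 π electrons. Since 6 = 4n+2 (n=1), ring A is aromatic (pyrazine).
Ring B is planar and fully conjugated; 3 ring double bonds give 6 π electrons. 6 = 4(1)+2, so ring B is aromatic (pyridazine).
Rings C and D form a fused bicyclic system (with one N–H) with 9 sp² atoms and 10 π electrons from ring double bonds plus a heteroatom lone pair. 10 = 4(2)+2, so the system is aromatic and both rings count as aromatic (indole).
Ring E has two sp³ carbons, so it is not fully conjugated — not aromatic (1,3-cyclohexadiene).
Ring F has only sp² ring atoms; a planar conformation would have a fully conjugated π system of 4 electrons. But 4 = 4(1), which is 4n not 4n+2, so ring F is not aromatic (cyclobutadiene) — cyclobutadiene is antiaromatic and distorts to a rectangle.
Ring G has only sp² ring atoms; a planar conformation would have a fully conjugated π system of 4 electrons. But 4 = 4(1), which is 4n not 4n+2, so ring G is not aromatic (cyclopentadienyl cation).
Aromatic: A, B, C, D. Total: 4.

4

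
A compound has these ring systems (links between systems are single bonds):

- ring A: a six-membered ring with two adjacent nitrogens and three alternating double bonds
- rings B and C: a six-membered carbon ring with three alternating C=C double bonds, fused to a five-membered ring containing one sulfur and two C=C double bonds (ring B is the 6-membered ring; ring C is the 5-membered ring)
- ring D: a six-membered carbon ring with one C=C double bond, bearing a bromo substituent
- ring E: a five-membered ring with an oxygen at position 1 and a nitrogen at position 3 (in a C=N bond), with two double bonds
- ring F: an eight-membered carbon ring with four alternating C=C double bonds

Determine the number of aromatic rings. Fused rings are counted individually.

4

Ring A is fully conjugated (every ring atom contributes a p orbital); 3 ring double bonds give 6 π electrons. That satisfies 4n+2 with n=1, so ring A is aromatic (pyridazine).
Rings B and C form a fused bicyclic system (with one sulfur) with 9 sp² atoms and 10 π electrons from ring double bonds plus a heteroatom lone pair. 10 = 4(2)+2, so the system is aromatic and both rings count as aromatic (benzothiophene).
Ring D has four sp³ carbons, so it is not fully conjugated — not aromatic (cyclohexene).
Ring E is fully conjugated (every ring atom contributes a p orbital); 2 ring double bonds (4 π electrons) plus a heteroatom lone pair (2) give 6 π electrons. Since 6 = 4n+2 (n=1), ring E is aromatic (oxazole).
Ring F has only sp² ring atoms; a planar conformation would have a fully conjugated π system of 8 electrons. But 8 = 4(2), which is 4n not 4n+2, so ring F is not aromatic (cyclooctatetraene) — cyclooctatetraene distorts into a non-planar tub to avoid antiaromaticity.
Aromatic: A, B, C, E. Total: 4.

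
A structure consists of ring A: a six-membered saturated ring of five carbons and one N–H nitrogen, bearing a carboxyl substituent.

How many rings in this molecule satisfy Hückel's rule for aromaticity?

0

Ring A has only sp³ atoms, so it is not fully conjugated — not aromatic (piperidine).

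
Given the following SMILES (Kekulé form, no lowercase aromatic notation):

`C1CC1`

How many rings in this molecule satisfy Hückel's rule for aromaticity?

0

The SMILES encodes a three-membered saturated carbon ring.
The 3-membered ring has only sp³ atoms, so it is not fully conjugated — not aromatic (cyclopropane).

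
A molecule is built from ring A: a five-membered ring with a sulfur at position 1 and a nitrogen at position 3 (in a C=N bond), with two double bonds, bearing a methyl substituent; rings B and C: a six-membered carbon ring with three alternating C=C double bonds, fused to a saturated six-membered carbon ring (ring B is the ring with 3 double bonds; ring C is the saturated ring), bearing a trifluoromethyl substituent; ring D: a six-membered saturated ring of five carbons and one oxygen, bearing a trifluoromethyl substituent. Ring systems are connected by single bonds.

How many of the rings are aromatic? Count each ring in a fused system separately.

2

Ring A is fully conjugated (every ring atom contributes a p orbital); 2 ring double bonds (4 π electrons) plus a heteroatom lone pair (2) give 6 π electrons. That satisfies 4n+2 with n=1, so ring A is aromatic (thiazole).
Ring B is fully conjugated (every ring atom contributes a p orbital); 3 ring double bonds give 6 π electrons. 6 = 4(1)+2, so ring B is aromatic (benzene ring).
Ring C has four sp³ carbons, so it is not fully conjugated — not aromatic (cyclohexane ring).
Ring D has only sp³ atoms, so it is not fully conjugated — not aromatic (tetrahydropyran).
Aromatic: A, B. Total: 2.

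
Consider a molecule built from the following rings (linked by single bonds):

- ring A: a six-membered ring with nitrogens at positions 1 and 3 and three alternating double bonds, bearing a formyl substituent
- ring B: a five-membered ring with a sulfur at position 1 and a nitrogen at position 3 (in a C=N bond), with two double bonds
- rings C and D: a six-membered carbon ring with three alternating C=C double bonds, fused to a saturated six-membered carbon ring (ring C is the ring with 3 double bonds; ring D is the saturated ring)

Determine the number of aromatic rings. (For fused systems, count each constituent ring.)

Ring A is planar and fully conjugated; 3 ring double bonds give 6 π electrons. That satisfies 4n+2 with n=1, so ring A is aromatic (pyrimidine).
Ring B is planar and fully conjugated; 2 ring double bonds (4 π electrons) plus a heteroatom lone pair (2) give 6 π electrons. 6 = 4(1)+2, so ring B is aromatic (thiazole).
Ring C has a continuous p-orbital overlap around the ring; 3 ring double bonds give 6 π electrons. Since 6 = 4n+2 (n=1), ring C is aromatic (benzene ring).
Ring D has four sp³ carbons, so it is not fully conjugated — not aromatic (cyclohexane ring).
Aromatic: A, B, C. Total: 3.

3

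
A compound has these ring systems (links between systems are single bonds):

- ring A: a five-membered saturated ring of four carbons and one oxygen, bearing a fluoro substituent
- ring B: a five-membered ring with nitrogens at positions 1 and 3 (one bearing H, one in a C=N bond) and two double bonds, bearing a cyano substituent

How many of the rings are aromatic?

1

Ring A has only sp³ atoms, so it is not fully conjugated — not aromatic (tetrahydrofuran).
Ring B is fully conjugated (every ring atom contributes a p orbital); 2 ring double bonds (4 π electrons) plus a heteroatom lone pair (2) give 6 π electrons. Since 6 = 4n+2 (n=1), ring B is aromatic (imidazole).
Aromatic: B. Total: 1.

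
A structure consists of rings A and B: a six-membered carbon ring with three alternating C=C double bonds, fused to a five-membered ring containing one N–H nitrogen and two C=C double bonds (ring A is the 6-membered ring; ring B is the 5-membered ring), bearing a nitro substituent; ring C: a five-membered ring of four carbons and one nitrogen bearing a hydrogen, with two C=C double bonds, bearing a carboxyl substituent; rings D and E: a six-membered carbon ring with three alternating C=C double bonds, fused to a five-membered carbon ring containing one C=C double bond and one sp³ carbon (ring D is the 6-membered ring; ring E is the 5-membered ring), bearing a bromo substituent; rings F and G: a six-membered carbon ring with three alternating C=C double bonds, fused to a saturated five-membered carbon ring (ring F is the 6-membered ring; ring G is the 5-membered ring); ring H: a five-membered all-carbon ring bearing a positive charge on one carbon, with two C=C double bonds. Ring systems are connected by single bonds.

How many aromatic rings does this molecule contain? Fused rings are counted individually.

Rings A and B form a fused bicyclic system (with one N–H) with 9 sp² atoms and 10 π electrons from ring double bonds plus a heteroatom lone pair. 10 = 4(2)+2, so the system is aromatic and both rings count as aromatic (indole).
Ring C is fully conjugated (every ring atom contributes a p orbital); 2 ring double bonds (4 π electrons) plus a heteroatom lone pair (2) give 6 π electrons. 6 = 4(1)+2, so ring C is aromatic (pyrrole).
Ring D is fully conjugated (every ring atom contributes a p orbital); 3 ring double bonds give 6 π electrons. 6 = 4(1)+2, so ring D is aromatic (benzene ring).
Ring E has one sp³ carbon, so it is not fully conjugated — not aromatic (cyclopentene ring).
Ring F has a continuous p-orbital overlap around the ring; 3 ring double bonds give 6 π electrons. Since 6 = 4n+2 (n=1), ring F is aromatic (benzene ring).
Ring G has three sp³ carbons, so it is not fully conjugated — not aromatic (cyclopentane ring).
Ring H has only sp² ring atoms; a planar conformation would have a fully conjugated π system of 4 electrons. But 4 = 4(1), which is 4n not 4n+2, so ring H is not aromatic (cyclopentadienyl cation).
Aromatic: A, B, C, D, F. Total: 5.

5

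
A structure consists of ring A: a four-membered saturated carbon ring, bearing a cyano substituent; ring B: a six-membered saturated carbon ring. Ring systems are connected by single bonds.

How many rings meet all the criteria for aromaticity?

Ring A has only sp³ atoms, so it is not fully conjugated — not aromatic (cyclobutane).
Ring B has only sp³ atoms, so it is not fully conjugated — not aromatic (cyclohexane).
No ring is aromatic. Total: 0.

0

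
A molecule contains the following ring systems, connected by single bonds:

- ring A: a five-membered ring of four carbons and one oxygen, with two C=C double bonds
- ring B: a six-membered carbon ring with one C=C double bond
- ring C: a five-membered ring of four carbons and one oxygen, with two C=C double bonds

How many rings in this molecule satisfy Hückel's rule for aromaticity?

Ring A is fully conjugated (every ring atom contributes a p orbital); 2 ring double bonds (4 π electrons) plus a heteroatom lone pair (2) give 6 π electrons. That satisfies 4n+2 with n=1, so ring A is aromatic (furan).
Ring B has four sp³ carbons, so it is not fully conjugated — not aromatic (cyclohexene).
Ring C is planar and fully conjugated; 2 ring double bonds (4 π electrons) plus a heteroatom lone pair (2) give 6 π electrons. Since 6 = 4n+2 (n=1), ring C is aromatic (furan).
Aromatic: A, C. Total: 2.

2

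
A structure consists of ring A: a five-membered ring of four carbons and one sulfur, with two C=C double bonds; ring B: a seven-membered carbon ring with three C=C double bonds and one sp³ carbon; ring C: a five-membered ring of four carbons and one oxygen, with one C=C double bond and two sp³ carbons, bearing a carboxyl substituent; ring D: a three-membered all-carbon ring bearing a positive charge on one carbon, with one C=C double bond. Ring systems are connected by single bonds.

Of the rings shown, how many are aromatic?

2

Ring A is planar and fully conjugated; 2 ring double bonds (4 π electrons) plus a heteroatom lone pair (2) give 6 π electrons. That satisfies 4n+2 with n=1, so ring A is aromatic (thiophene).
Ring B has one sp³ carbon, so it is not fully conjugated — not aromatic (cycloheptatriene).
Ring C has two sp³ carbons, so it is not fully conjugated — not aromatic (2,3-dihydrofuran).
Ring D is fully conjugated (every ring atom contributes a p orbital); 1 ring double bond (2 π electrons) plus the carbocation's empty p orbital (0, but keeps the ring conjugated) give 2 π electrons. 2 = 4(0)+2, so ring D is aromatic (cyclopropenyl cation).
Aromatic: A, D. Total: 2.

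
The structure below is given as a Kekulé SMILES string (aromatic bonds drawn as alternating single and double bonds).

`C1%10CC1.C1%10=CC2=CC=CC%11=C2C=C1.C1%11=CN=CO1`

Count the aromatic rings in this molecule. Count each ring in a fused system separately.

The SMILES encodes a three-membered saturated carbon ring; two fused six-membered carbon rings, each with three alternating C=C double bonds; a five-membered ring with an oxygen at position 1 and a nitrogen at position 3 (in a C=N bond), with two double bonds.
The 3-membered ring has only sp³ atoms, so it is not fully conjugated — not aromatic (cyclopropane).
The fused 6/6-membered bicyclic is a single π system with 10 sp² atoms and 10 π electrons from ring double bonds. 10 = 4(2)+2, so the system is aromatic and both rings count as aromatic (naphthalene).
The 5-membered ring with one oxygen and one =N– is planar and fully conjugated; 2 ring double bonds (4 π electrons) plus a heteroatom lone pair (2) give 6 π electrons. Since 6 = 4n+2 (n=1), it is aromatic (oxazole).
3 of the 4 rings are aromatic. Total: 3.

3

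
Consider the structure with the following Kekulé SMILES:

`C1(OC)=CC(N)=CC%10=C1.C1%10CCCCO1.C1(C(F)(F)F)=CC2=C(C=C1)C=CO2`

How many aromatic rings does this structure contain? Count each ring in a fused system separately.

The SMILES encodes a six-membered carbon ring with three alternating C=C double bonds; a six-membered saturated ring of five carbons and one oxygen; a six-membered carbon ring with three alternating C=C double bonds, fused to a five-membered ring containing one oxygen and two C=C double bonds.
The 6-membered ring is planar and fully conjugated; 3 ring double bonds give 6 π electrons. 6 = 4(1)+2, so it is aromatic (benzene).
The 6-membered ring with one oxygen has only sp³ atoms, so it is not fully conjugated — not aromatic (tetrahydropyran).
The fused 6/5-membered bicyclic (with one oxygen) is a single π system with 9 sp² atoms and 10 π electrons from ring double bonds plus a heteroatom lone pair. 10 = 4(2)+2, so the system is aromatic and both rings count as aromatic (benzofuran).
3 of the 4 rings are aromatic. Total: 3.

3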